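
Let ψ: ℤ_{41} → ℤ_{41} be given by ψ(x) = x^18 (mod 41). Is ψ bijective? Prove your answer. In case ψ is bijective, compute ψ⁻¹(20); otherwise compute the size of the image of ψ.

ψ(20): Repeated squaring mod 41: 20^1 ≡ 20, 20^2 ≡ 20² = 400 ≡ 31, 20^4 ≡ 31² = 961 ≡ 18, 20^8 ≡ 18² = 324 ≡ 37, 20^16 ≡ 37² = 1369 ≡ 16. Since 18 = 16 + 2, 20^18 ≡ 16·31: 16·31 = 496 ≡ 4. So 20^18 ≡ 4 (mod 41).
ψ(21): Repeated squaring mod 41: 21^1 ≡ 21, 21^2 ≡ 21² = 441 ≡ 31, 21^4 ≡ 31² = 961 ≡ 18, 21^8 ≡ 18² = 324 ≡ 37, 21^16 ≡ 37² = 1369 ≡ 16. Since 18 = 16 + 2, 21^18 ≡ 16·31: 16·31 = 496 ≡ 4. So 21^18 ≡ 4 (mod 41).
So ψ(20) = ψ(21) = 4 while 20 ≠ 21, therefore ψ is not injective, hence not bijective.
Since ψ is not bijective, we determine |image(ψ)|. Computing x^18 mod 41 for each x (by repeated squaring, reducing mod 41 at every step), the values ψ(0), ψ(1), …, ψ(40) are: 0, 1, 31, 9, 18, 23, 33, 5, 25, 40, 16, 21, 39, 8, 32, 2, 37, 20, 10, 36, 4, 4, 36, 10, 20, 37, 2, 32, 8, 39, 21, 16, 40, 25, 5, 33, 23, 18, 9, 31, 1.
The distinct values are {0, 1, 2, 4, 5, 8, 9, 10, 16, 18, 20, 21, 23, 25, 31, 32, 33, 36, 37, 39, 40}; there are 21 of them.

21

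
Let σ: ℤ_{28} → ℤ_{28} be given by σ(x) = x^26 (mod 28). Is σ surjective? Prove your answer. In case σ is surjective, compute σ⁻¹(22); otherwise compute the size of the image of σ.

8

σ(6): Repeated squaring mod 28: 6^1 ≡ 6, 6^2 ≡ 6² = 36 ≡ 8, 6^4 ≡ 8² = 64 ≡ 8, 6^8 ≡ 8² = 64 ≡ 8, 6^16 ≡ 8² = 64 ≡ 8. Since 26 = 16 + 8 + 2, 6^26 ≡ 8·8·8: 8·8 = 64 ≡ 8, then 8·8 = 64 ≡ 8. So 6^26 ≡ 8 (mod 28).
σ(8): Repeated squaring mod 28: 8^1 ≡ 8, 8^2 ≡ 8² = 64 ≡ 8, 8^4 ≡ 8² = 64 ≡ 8, 8^8 ≡ 8² = 64 ≡ 8, 8^16 ≡ 8² = 64 ≡ 8. Since 26 = 16 + 8 + 2, 8^26 ≡ 8·8·8: 8·8 = 64 ≡ 8, then 8·8 = 64 ≡ 8. So 8^26 ≡ 8 (mod 28).
So σ(6) = σ(8) = 8 while 6 ≠ 8, therefore σ is not injective.
A non-injective map from the 28-element set ℤ_{28} to itself takes at most 27 distinct values, so it cannot be surjective. Thus σ is not surjective.
Since σ is not surjective, we determine |image(σ)|. Computing x^26 mod 28 for each x (by repeated squaring, reducing mod 28 at every step), the values σ(0), σ(1), …, σ(27) are: 0, 1, 4, 9, 16, 25, 8, 21, 8, 25, 16, 9, 4, 1, 0, 1, 4, 9, 16, 25, 8, 21, 8, 25, 16, 9, 4, 1.
The distinct values are {0, 1, 4, 8, 9, 16, 21, 25}; there are 8 of them.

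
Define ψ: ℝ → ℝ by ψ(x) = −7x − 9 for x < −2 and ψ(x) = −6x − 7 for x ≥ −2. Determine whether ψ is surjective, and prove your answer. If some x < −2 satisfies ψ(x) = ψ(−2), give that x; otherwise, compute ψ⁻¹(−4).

-1/2

Both pieces are strictly decreasing (slopes −7 and −6), so each is injective on its own interval.
The left piece maps (−∞, −2) onto (5, ∞); the right piece maps [−2, ∞) onto (−∞, 5].
These images together cover ℝ, so ψ is surjective.
Because the two images are disjoint, no x < −2 has ψ(x) = ψ(−2), so we compute ψ⁻¹(−4): −4 lies in (−∞, 5], so solve −6x − 7 = −4: x = (−4 + 7)/(−6) = −1/2.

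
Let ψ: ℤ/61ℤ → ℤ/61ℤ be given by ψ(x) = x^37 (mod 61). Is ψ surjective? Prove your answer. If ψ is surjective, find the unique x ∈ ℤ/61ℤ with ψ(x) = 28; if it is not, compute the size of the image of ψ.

Since 61 is prime, the nonzero elements of ℤ/61ℤ form a cyclic group of order 60.
As gcd(37, 60) = 1, raising to the 37th power is a bijection on this group: if x_1^37 ≡ x_2^37 then (x_1x_2^{−1})^37 = 1, and the only element of order dividing gcd(37, 60) = 1 is 1, so x_1 = x_2.
With ψ(0) = 0 this makes ψ injective on all of ℤ/61ℤ, hence bijective (finite equal-size domain and codomain). In particular ψ is surjective.
Since ψ is surjective, we find the preimage of 28. The inverse of x ↦ x^37 on (ℤ/61ℤ)^× is x ↦ x^13, because 37·13 = 481 = 8·60 + 1 ≡ 1 (mod 60) and x^{60} = 1 for x ≠ 0 (Fermat). So ψ⁻¹(28) = 28^13 mod 61.
Repeated squaring mod 61: 28^1 ≡ 28, 28^2 ≡ 28² = 784 ≡ 52, 28^4 ≡ 52² = 2704 ≡ 20, 28^8 ≡ 20² = 400 ≡ 34. Since 13 = 8 + 4 + 1, 28^13 ≡ 34·20·28: 34·20 = 680 ≡ 9, then 9·28 = 252 ≡ 8. So 28^13 ≡ 8 (mod 61).
Hence ψ⁻¹(28) = 8.

8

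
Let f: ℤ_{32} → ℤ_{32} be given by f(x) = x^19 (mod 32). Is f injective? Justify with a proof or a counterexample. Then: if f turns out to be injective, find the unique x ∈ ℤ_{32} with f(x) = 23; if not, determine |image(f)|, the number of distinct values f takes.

f(0) = 0^19 = 0.
f(2): Repeated squaring mod 32: 2^1 ≡ 2, 2^2 ≡ 2² = 4, 2^4 ≡ 4² = 16, 2^8 ≡ 16² = 256 ≡ 0, 2^16 ≡ 0² = 0. Since 19 = 16 + 2 + 1, 2^19 ≡ 0·4·2: 0·4 = 0, then 0·2 = 0. So 2^19 ≡ 0 (mod 32).
So f(0) = f(2) = 0 while 0 ≠ 2, so f is not injective.
Since f is not injective, we determine |image(f)|. Computing x^19 mod 32 for each x (by repeated squaring, reducing mod 32 at every step), the values f(0), f(1), …, f(31) are: 0, 1, 0, 27, 0, 29, 0, 23, 0, 25, 0, 19, 0, 21, 0, 15, 0, 17, 0, 11, 0, 13, 0, 7, 0, 9, 0, 3, 0, 5, 0, 31.
The distinct values are {0, 1, 3, 5, 7, 9, 11, 13, 15, 17, 19, 21, 23, 25, 27, 29, 31}; there are 17 of them.

17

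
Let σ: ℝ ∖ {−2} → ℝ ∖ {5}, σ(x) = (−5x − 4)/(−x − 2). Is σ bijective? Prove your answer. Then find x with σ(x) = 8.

-4

Suppose σ(s) = σ(t). Cross-multiplying: (−5s − 4)(−t − 2) = (−5t − 4)(−s − 2).
Expanding both sides and cancelling the symmetric terms leaves 6·(s − t) = 0. Since 6 ≠ 0, s = t. Hence σ is injective.
For any y ≠ 5, solving y(−x − 2) = −5x − 4 for x gives a well-defined x ≠ −2. So σ is surjective.
Thus σ is bijective.
Solving σ(x) = 8: cross-multiplying gives −5x − 4 = 8(−x − 2), which rearranges to 3x = −12, so x = −4.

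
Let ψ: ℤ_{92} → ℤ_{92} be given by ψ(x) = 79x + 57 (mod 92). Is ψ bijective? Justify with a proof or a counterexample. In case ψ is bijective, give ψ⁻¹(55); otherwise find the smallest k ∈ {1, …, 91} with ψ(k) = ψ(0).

By definition, ψ is injective if ψ(s) = ψ(t) implies s = t.
If ψ(s) = ψ(t), then 79s ≡ 79t (mod 92). Because gcd(79, 92) = 1, we may cancel 79 to get s ≡ t (mod 92).
We now compute 79⁻¹ mod 92 explicitly. Euclid's algorithm: 92 = 1·79 + 13, 79 = 6·13 + 1; back-substituting gives 1 = 7·79 − 6·92, so 79⁻¹ ≡ 7 (mod 92).
For any y ∈ ℤ_{92}, x = 7(y − 57) mod 92 satisfies ψ(x) = 79·7(y − 57) + 57 ≡ y (since 79·7 ≡ 1 mod 92). So every y has a preimage.
Therefore ψ is bijective.
Since ψ is bijective, we find ψ⁻¹(55): we need 79x ≡ 55 − 57 ≡ 90 (mod 92). Using 79⁻¹ = 7: x ≡ 7·90 = 630 = 6·92 + 78, so x = 78.
Check: ψ(78) = 79·78 + 57 = 6219 = 67·92 + 55 ≡ 55 (mod 92).

78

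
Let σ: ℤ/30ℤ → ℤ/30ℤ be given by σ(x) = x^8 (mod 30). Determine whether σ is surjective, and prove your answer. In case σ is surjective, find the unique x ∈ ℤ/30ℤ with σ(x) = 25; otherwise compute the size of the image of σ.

8

σ(2): Repeated squaring mod 30: 2^1 ≡ 2, 2^2 ≡ 2² = 4, 2^4 ≡ 4² = 16, 2^8 ≡ 16² = 256 ≡ 16. So 2^8 ≡ 16 (mod 30).
σ(4): Repeated squaring mod 30: 4^1 ≡ 4, 4^2 ≡ 4² = 16, 4^4 ≡ 16² = 256 ≡ 16, 4^8 ≡ 16² = 256 ≡ 16. So 4^8 ≡ 16 (mod 30).
So σ(2) = σ(4) = 16 while 2 ≠ 4, thus σ is not injective.
A non-injective map from the 30-element set ℤ/30ℤ to itself takes at most 29 distinct values, so it cannot be surjective. Therefore σ is not surjective.
Since σ is not surjective, we determine |image(σ)|. Computing x^8 mod 30 for each x (by repeated squaring, reducing mod 30 at every step), the values σ(0), σ(1), …, σ(29) are: 0, 1, 16, 21, 16, 25, 6, 1, 16, 21, 10, 1, 6, 1, 16, 15, 16, 1, 6, 1, 10, 21, 16, 1, 6, 25, 16, 21, 16, 1.
The distinct values are {0, 1, 6, 10, 15, 16, 21, 25}; there are 8 of them.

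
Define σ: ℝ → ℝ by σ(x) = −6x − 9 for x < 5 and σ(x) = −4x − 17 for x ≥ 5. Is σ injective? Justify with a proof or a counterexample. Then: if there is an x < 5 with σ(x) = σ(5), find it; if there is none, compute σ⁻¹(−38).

Both pieces are strictly decreasing (slopes −6 and −4), so each is injective on its own interval.
The left piece maps (−∞, 5) onto (−39, ∞); the right piece maps [5, ∞) onto (−∞, −37].
These images overlap. In particular σ(5) = −37 (right piece), and solving −6x − 9 = −37 on the left piece gives x = 14/3 < 5.
So σ(14/3) = σ(5) with 14/3 ≠ 5, and σ is not injective. This x = 14/3 is the requested value below 5.

14/3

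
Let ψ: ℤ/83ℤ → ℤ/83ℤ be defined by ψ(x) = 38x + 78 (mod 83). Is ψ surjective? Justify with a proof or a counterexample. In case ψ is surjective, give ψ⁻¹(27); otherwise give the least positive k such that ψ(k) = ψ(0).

62

Since gcd(38, 83) = 1, 38 is invertible modulo 83. Euclid's algorithm: 83 = 2·38 + 7, 38 = 5·7 + 3, 7 = 2·3 + 1; back-substituting gives 1 = 59·38 − 27·83, so 38⁻¹ ≡ 59 (mod 83).
For any y ∈ ℤ/83ℤ, x = 59(y − 78) mod 83 satisfies ψ(x) = 38·59(y − 78) + 78 ≡ y (since 38·59 ≡ 1 mod 83). So every y has a preimage.
Hence ψ is surjective.
Since ψ is surjective, we compute ψ⁻¹(27): solve 38x + 78 ≡ 27 (mod 83), i.e. 38x ≡ 32 (mod 83).
Multiplying by 38⁻¹ = 59 gives x ≡ 59·32 = 1888 = 22·83 + 62 ≡ 62 (mod 83).
Check: ψ(62) = 38·62 + 78 = 2434 = 29·83 + 27 ≡ 27 (mod 83).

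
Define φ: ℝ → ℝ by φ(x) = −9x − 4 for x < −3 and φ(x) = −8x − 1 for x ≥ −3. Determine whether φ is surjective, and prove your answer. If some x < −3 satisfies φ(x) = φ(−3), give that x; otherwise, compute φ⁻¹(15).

-2

Both pieces are strictly decreasing (slopes −9 and −8), so each is injective on its own interval.
The left piece maps (−∞, −3) onto (23, ∞); the right piece maps [−3, ∞) onto (−∞, 23].
These images together cover ℝ, so φ is surjective.
Because the two images are disjoint, no x < −3 has φ(x) = φ(−3), so we compute φ⁻¹(15): 15 lies in (−∞, 23], so solve −8x − 1 = 15: x = (15 + 1)/(−8) = −2.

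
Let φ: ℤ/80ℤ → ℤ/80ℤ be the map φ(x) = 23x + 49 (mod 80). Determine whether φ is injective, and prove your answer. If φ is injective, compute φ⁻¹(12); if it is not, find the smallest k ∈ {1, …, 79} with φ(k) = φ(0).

61

Recall: φ is injective if φ(s) = φ(t) implies s = t.
Suppose φ(s) = φ(t) in ℤ/80ℤ. Then 23s + 49 ≡ 23t + 49 (mod 80), so 23(s − t) ≡ 0 (mod 80).
Since gcd(23, 80) = 1, 23 is invertible modulo 80, thus s − t ≡ 0 (mod 80), i.e. s = t.
Thus φ is injective.
We now compute 23⁻¹ mod 80 explicitly. Euclid's algorithm: 80 = 3·23 + 11, 23 = 2·11 + 1; back-substituting gives 1 = 7·23 − 2·80, so 23⁻¹ ≡ 7 (mod 80).
Since φ is injective, we compute φ⁻¹(12): solve 23x + 49 ≡ 12 (mod 80), i.e. 23x ≡ 43 (mod 80).
Multiplying by 23⁻¹ = 7 gives x ≡ 7·43 = 301 = 3·80 + 61 ≡ 61 (mod 80).
Check: φ(61) = 23·61 + 49 = 1452 = 18·80 + 12 ≡ 12 (mod 80).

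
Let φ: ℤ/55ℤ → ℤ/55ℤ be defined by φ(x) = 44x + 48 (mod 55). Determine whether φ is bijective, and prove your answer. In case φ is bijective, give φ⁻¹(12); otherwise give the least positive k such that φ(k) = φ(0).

5

We have gcd(44, 55) = 11 > 1. Taking a = 0 and b = 5: φ(0) = 48 and φ(5) = 44·5 + 48 = 268 ≡ 48 (mod 55).
So φ(0) = φ(5) while 0 ≠ 5, therefore φ is not injective, hence not bijective.
Since φ is not bijective, we find the least positive k with φ(k) = φ(0): this means 44k ≡ 0 (mod 55), i.e. 55 ∣ 44k. Since gcd(44, 55) = 11, dividing through by 11 this holds exactly when 5 ∣ 4k, and as gcd(4, 5) = 1, exactly when 5 ∣ k.
The smallest positive such k is 5.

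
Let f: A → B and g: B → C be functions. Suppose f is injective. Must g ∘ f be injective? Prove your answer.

No. Take A = B = C = {1, 2}, f = identity (injective), and g(x) = 1 for every x.
Then (g ∘ f)(1) = 1 = (g ∘ f)(2) with 1 ≠ 2, so g ∘ f is not injective.

not injective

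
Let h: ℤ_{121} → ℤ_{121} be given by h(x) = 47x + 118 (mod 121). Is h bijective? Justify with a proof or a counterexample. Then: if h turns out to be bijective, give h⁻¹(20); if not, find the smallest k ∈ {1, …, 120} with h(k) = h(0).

70

If h(a) = h(b), then 47a ≡ 47b (mod 121). Because gcd(47, 121) = 1, we may cancel 47 to get a ≡ b (mod 121).
We now compute 47⁻¹ mod 121 explicitly. Euclid's algorithm: 121 = 2·47 + 27, 47 = 1·27 + 20, 27 = 1·20 + 7, 20 = 2·7 + 6, 7 = 1·6 + 1; back-substituting gives 1 = 103·47 − 40·121, so 47⁻¹ ≡ 103 (mod 121).
For any y ∈ ℤ_{121}, x = 103(y − 118) mod 121 satisfies h(x) = 47·103(y − 118) + 118 ≡ y (since 47·103 ≡ 1 mod 121). So every y has a preimage.
Hence h is bijective.
Since h is bijective, we find h⁻¹(20): we need 47x ≡ 20 − 118 ≡ 23 (mod 121). Using 47⁻¹ = 103: x ≡ 103·23 = 2369 = 19·121 + 70, so x = 70.
Check: h(70) = 47·70 + 118 = 3408 = 28·121 + 20 ≡ 20 (mod 121).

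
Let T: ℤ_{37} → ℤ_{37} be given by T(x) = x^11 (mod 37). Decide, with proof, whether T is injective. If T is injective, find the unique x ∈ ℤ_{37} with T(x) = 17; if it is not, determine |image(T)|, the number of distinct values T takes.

Since 37 is prime, the nonzero elements of ℤ_{37} form a cyclic group of order 36.
As gcd(11, 36) = 1, raising to the 11th power is a bijection on this group: if u^11 ≡ v^11 then (uv^{−1})^11 = 1, and the only element of order dividing gcd(11, 36) = 1 is 1, so u = v.
With T(0) = 0 this makes T injective on all of ℤ_{37}, hence bijective (finite equal-size domain and codomain). In particular T is injective.
Since T is injective, we find the preimage of 17. The inverse of x ↦ x^11 on (ℤ_{37})^× is x ↦ x^23, because 11·23 = 253 = 7·36 + 1 ≡ 1 (mod 36) and x^{36} = 1 for x ≠ 0 (Fermat). So T⁻¹(17) = 17^23 mod 37.
Repeated squaring mod 37: 17^1 ≡ 17, 17^2 ≡ 17² = 289 ≡ 30, 17^4 ≡ 30² = 900 ≡ 12, 17^8 ≡ 12² = 144 ≡ 33, 17^16 ≡ 33² = 1089 ≡ 16. Since 23 = 16 + 4 + 2 + 1, 17^23 ≡ 16·12·30·17: 16·12 = 192 ≡ 7, then 7·30 = 210 ≡ 25, then 25·17 = 425 ≡ 18. So 17^23 ≡ 18 (mod 37).
Hence T⁻¹(17) = 18.

18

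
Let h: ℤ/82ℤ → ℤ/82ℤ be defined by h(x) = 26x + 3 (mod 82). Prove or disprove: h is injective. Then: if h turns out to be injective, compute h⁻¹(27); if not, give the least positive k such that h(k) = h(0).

41

Recall: h is injective if h(u) = h(v) implies u = v.
We have gcd(26, 82) = 2 > 1. Taking u = 0 and v = 41: h(0) = 3 and h(41) = 26·41 + 3 = 1069 ≡ 3 (mod 82).
So h(0) = h(41) while 0 ≠ 41, so h is not injective.
Since h is not injective, we find the least positive k with h(k) = h(0): this means 26k ≡ 0 (mod 82), i.e. 82 ∣ 26k. Since gcd(26, 82) = 2, dividing through by 2 this holds exactly when 41 ∣ 13k, and as gcd(13, 41) = 1, exactly when 41 ∣ k.
The smallest positive such k is 41.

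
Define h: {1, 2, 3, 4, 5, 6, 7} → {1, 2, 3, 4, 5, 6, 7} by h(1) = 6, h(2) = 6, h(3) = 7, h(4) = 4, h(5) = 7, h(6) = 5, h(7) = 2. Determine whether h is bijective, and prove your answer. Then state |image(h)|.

h(1) = 6 = h(2) with 1 ≠ 2, so h is not injective, hence not bijective.
The image of h is {2, 4, 5, 6, 7}, which has 5 elements.

5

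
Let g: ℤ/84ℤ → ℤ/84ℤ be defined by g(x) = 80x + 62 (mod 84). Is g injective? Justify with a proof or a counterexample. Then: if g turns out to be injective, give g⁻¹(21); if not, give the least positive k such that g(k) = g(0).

Recall that g is injective when g(a) = g(b) forces a = b.
We have gcd(80, 84) = 4 > 1. Taking a = 0 and b = 21: g(0) = 62 and g(21) = 80·21 + 62 = 1742 ≡ 62 (mod 84).
So g(0) = g(21) while 0 ≠ 21, so g is not injective.
Since g is not injective, we find the least positive k with g(k) = g(0): this means 80k ≡ 0 (mod 84), i.e. 84 ∣ 80k. Since gcd(80, 84) = 4, dividing through by 4 this holds exactly when 21 ∣ 20k, and as gcd(20, 21) = 1, exactly when 21 ∣ k.
The smallest positive such k is 21.

21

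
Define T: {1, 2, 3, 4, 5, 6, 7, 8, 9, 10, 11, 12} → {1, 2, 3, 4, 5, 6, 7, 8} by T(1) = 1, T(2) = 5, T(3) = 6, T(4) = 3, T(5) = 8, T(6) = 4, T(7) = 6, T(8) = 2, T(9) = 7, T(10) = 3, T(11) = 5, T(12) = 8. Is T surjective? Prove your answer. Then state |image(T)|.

Every element of the codomain has a preimage: 1 = T(1), 2 = T(8), 3 = T(4), 4 = T(6), 5 = T(2), 6 = T(3), 7 = T(9), 8 = T(5).
Hence T is surjective.
The image of T is {1, 2, 3, 4, 5, 6, 7, 8}, which has 8 elements.

8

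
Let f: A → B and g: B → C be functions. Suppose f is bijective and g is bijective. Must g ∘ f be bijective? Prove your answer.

bijective

Injectivity: if g(f(x_1)) = g(f(x_2)) then f(x_1) = f(x_2) (g injective) so x_1 = x_2 (f injective).
Surjectivity: for c ∈ C pick b with g(b) = c, then a with f(a) = b; then (g ∘ f)(a) = c.
Therefore g ∘ f is bijective.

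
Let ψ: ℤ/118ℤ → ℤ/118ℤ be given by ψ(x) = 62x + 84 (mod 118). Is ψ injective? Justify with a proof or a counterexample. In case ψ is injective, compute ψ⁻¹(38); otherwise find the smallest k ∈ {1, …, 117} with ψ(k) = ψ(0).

Recall: injectivity means: for all x_1, x_2 in the domain, ψ(x_1) = ψ(x_2) implies x_1 = x_2.
We have gcd(62, 118) = 2 > 1. Taking x_1 = 0 and x_2 = 59: ψ(0) = 84 and ψ(59) = 62·59 + 84 = 3742 ≡ 84 (mod 118).
So ψ(0) = ψ(59) while 0 ≠ 59, so ψ is not injective.
Since ψ is not injective, we find the least positive k with ψ(k) = ψ(0): this means 62k ≡ 0 (mod 118), i.e. 118 ∣ 62k. Since gcd(62, 118) = 2, dividing through by 2 this holds exactly when 59 ∣ 31k, and as gcd(31, 59) = 1, exactly when 59 ∣ k.
The smallest positive such k is 59.

59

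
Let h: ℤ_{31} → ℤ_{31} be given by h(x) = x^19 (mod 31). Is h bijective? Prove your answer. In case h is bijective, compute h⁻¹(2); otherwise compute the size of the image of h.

Since 31 is prime, the nonzero elements of ℤ_{31} form a cyclic group of order 30.
As gcd(19, 30) = 1, raising to the 19th power is a bijection on this group: if a^19 ≡ b^19 then (ab^{−1})^19 = 1, and the only element of order dividing gcd(19, 30) = 1 is 1, so a = b.
With h(0) = 0 this makes h injective on all of ℤ_{31}, hence bijective (finite equal-size domain and codomain). In particular h is bijective.
Since h is bijective, we find the preimage of 2. The inverse of x ↦ x^19 on (ℤ_{31})^× is x ↦ x^19, because 19·19 = 361 = 12·30 + 1 ≡ 1 (mod 30) and x^{30} = 1 for x ≠ 0 (Fermat). So h⁻¹(2) = 2^19 mod 31.
Repeated squaring mod 31: 2^1 ≡ 2, 2^2 ≡ 2² = 4, 2^4 ≡ 4² = 16, 2^8 ≡ 16² = 256 ≡ 8, 2^16 ≡ 8² = 64 ≡ 2. Since 19 = 16 + 2 + 1, 2^19 ≡ 2·4·2: 2·4 = 8, then 8·2 = 16. So 2^19 ≡ 16 (mod 31).
Hence h⁻¹(2) = 16.

16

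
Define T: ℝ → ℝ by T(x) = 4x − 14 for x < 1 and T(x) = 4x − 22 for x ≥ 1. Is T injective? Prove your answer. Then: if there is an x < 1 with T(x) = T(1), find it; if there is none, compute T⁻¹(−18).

-1

Both pieces are strictly increasing (slopes 4 and 4), so each is injective on its own interval.
The left piece maps (−∞, 1) onto (−∞, −10); the right piece maps [1, ∞) onto [−18, ∞).
These images overlap. In particular T(1) = −18 (right piece), and solving 4x − 14 = −18 on the left piece gives x = −1 < 1.
So T(−1) = T(1) with −1 ≠ 1, and T is not injective. This x = −1 is the requested value below 1.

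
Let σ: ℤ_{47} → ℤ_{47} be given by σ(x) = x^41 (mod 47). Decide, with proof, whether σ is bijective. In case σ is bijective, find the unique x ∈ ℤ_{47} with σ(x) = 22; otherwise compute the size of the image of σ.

45

Since 47 is prime, the nonzero elements of ℤ_{47} form a cyclic group of order 46.
As gcd(41, 46) = 1, raising to the 41st power is a bijection on this group: if a^41 ≡ b^41 then (ab^{−1})^41 = 1, and the only element of order dividing gcd(41, 46) = 1 is 1, so a = b.
With σ(0) = 0 this makes σ injective on all of ℤ_{47}, hence bijective (finite equal-size domain and codomain). In particular σ is bijective.
Since σ is bijective, we find the preimage of 22. The inverse of x ↦ x^41 on (ℤ_{47})^× is x ↦ x^9, because 41·9 = 369 = 8·46 + 1 ≡ 1 (mod 46) and x^{46} = 1 for x ≠ 0 (Fermat). So σ⁻¹(22) = 22^9 mod 47.
Repeated squaring mod 47: 22^1 ≡ 22, 22^2 ≡ 22² = 484 ≡ 14, 22^4 ≡ 14² = 196 ≡ 8, 22^8 ≡ 8² = 64 ≡ 17. Since 9 = 8 + 1, 22^9 ≡ 17·22: 17·22 = 374 ≡ 45. So 22^9 ≡ 45 (mod 47).
Hence σ⁻¹(22) = 45.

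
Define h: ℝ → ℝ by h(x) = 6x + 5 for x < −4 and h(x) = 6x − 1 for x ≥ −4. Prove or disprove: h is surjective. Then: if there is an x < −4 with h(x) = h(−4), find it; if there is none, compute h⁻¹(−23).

Both pieces are strictly increasing (slopes 6 and 6), so each is injective on its own interval.
The left piece maps (−∞, −4) onto (−∞, −19); the right piece maps [−4, ∞) onto [−25, ∞).
The union (−∞, −19) ∪ [−25, ∞) covers ℝ, so h is surjective.
For the follow-up: the images overlap, so an x < −4 with h(x) = h(−4) exists. h(−4) = −25; solving 6x + 5 = −25 for x < −4 gives x = (−25 − 5)/6 = −5.

-5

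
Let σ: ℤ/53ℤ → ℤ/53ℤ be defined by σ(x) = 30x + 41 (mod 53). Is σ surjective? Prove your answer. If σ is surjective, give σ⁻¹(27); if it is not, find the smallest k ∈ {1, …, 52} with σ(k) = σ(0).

49

Since gcd(30, 53) = 1, 30 is invertible modulo 53. Euclid's algorithm: 53 = 1·30 + 23, 30 = 1·23 + 7, 23 = 3·7 + 2, 7 = 3·2 + 1; back-substituting gives 1 = 23·30 − 13·53, so 30⁻¹ ≡ 23 (mod 53).
Then y ↦ 23(y − 41) is a two-sided inverse to σ, so every y ∈ ℤ/53ℤ has a preimage.
Thus σ is surjective.
Since σ is surjective, we find σ⁻¹(27): we need 30x ≡ 27 − 41 ≡ 39 (mod 53). Using 30⁻¹ = 23: x ≡ 23·39 = 897 = 16·53 + 49, so x = 49.
Check: σ(49) = 30·49 + 41 = 1511 = 28·53 + 27 ≡ 27 (mod 53).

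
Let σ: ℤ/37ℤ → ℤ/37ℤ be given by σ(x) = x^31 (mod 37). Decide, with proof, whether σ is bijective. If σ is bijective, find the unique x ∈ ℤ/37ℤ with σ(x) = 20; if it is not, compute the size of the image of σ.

Since 37 is prime, the nonzero elements of ℤ/37ℤ form a cyclic group of order 36.
As gcd(31, 36) = 1, raising to the 31st power is a bijection on this group: if u^31 ≡ v^31 then (uv^{−1})^31 = 1, and the only element of order dividing gcd(31, 36) = 1 is 1, so u = v.
With σ(0) = 0 this makes σ injective on all of ℤ/37ℤ, hence bijective (finite equal-size domain and codomain). In particular σ is bijective.
Since σ is bijective, we find the preimage of 20. The inverse of x ↦ x^31 on (ℤ/37ℤ)^× is x ↦ x^7, because 31·7 = 217 = 6·36 + 1 ≡ 1 (mod 36) and x^{36} = 1 for x ≠ 0 (Fermat). So σ⁻¹(20) = 20^7 mod 37.
Repeated squaring mod 37: 20^1 ≡ 20, 20^2 ≡ 20² = 400 ≡ 30, 20^4 ≡ 30² = 900 ≡ 12. Since 7 = 4 + 2 + 1, 20^7 ≡ 12·30·20: 12·30 = 360 ≡ 27, then 27·20 = 540 ≡ 22. So 20^7 ≡ 22 (mod 37).
Hence σ⁻¹(20) = 22.

22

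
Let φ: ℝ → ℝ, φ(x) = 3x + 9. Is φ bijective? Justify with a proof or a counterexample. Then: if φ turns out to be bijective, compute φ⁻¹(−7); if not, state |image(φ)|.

Recall: φ is injective if φ(s) = φ(t) implies s = t.
Suppose φ(s) = φ(t). Then 3s + 9 = 3t + 9, hence 3s = 3t, so s = t.
For any y ∈ ℝ, x = (y − 9)/3 satisfies φ(x) = y.
Thus φ is bijective.
Since φ is bijective, we compute φ⁻¹(−7) = (−7 − 9)/3 = −16/3.

-16/3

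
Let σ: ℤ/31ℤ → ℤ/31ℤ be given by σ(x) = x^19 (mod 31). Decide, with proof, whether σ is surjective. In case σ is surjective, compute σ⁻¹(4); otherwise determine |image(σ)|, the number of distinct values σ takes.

8

Since 31 is prime, the nonzero elements of ℤ/31ℤ form a cyclic group of order 30.
As gcd(19, 30) = 1, raising to the 19th power is a bijection on this group: if a^19 ≡ b^19 then (ab^{−1})^19 = 1, and the only element of order dividing gcd(19, 30) = 1 is 1, so a = b.
With σ(0) = 0 this makes σ injective on all of ℤ/31ℤ, hence bijective (finite equal-size domain and codomain). In particular σ is surjective.
Since σ is surjective, we find the preimage of 4. The inverse of x ↦ x^19 on (ℤ/31ℤ)^× is x ↦ x^19, because 19·19 = 361 = 12·30 + 1 ≡ 1 (mod 30) and x^{30} = 1 for x ≠ 0 (Fermat). So σ⁻¹(4) = 4^19 mod 31.
Repeated squaring mod 31: 4^1 ≡ 4, 4^2 ≡ 4² = 16, 4^4 ≡ 16² = 256 ≡ 8, 4^8 ≡ 8² = 64 ≡ 2, 4^16 ≡ 2² = 4. Since 19 = 16 + 2 + 1, 4^19 ≡ 4·16·4: 4·16 = 64 ≡ 2, then 2·4 = 8. So 4^19 ≡ 8 (mod 31).
Hence σ⁻¹(4) = 8.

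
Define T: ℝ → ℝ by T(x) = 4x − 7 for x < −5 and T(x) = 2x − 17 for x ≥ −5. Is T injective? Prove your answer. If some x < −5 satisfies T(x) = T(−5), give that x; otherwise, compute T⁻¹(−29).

Both pieces are strictly increasing (slopes 4 and 2), so each is injective on its own interval.
The left piece maps (−∞, −5) onto (−∞, −27); the right piece maps [−5, ∞) onto [−27, ∞).
These images are disjoint, so no value is attained by both pieces. Hence T is injective.
Because the two images are disjoint, no x < −5 has T(x) = T(−5), so we compute T⁻¹(−29): −29 lies in (−∞, −27), so solve 4x − 7 = −29: x = (−29 + 7)/4 = −11/2.

-11/2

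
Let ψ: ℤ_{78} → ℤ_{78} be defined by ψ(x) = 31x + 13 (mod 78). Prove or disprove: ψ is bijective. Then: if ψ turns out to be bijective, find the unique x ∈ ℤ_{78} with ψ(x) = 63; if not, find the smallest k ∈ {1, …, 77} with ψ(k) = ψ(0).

Recall: ψ is injective when ψ(a) = ψ(b) forces a = b.
If ψ(a) = ψ(b), then 31a ≡ 31b (mod 78). Because gcd(31, 78) = 1, we may cancel 31 to get a ≡ b (mod 78).
We now compute 31⁻¹ mod 78 explicitly. Euclid's algorithm: 78 = 2·31 + 16, 31 = 1·16 + 15, 16 = 1·15 + 1; back-substituting gives 1 = 73·31 − 29·78, so 31⁻¹ ≡ 73 (mod 78).
Then y ↦ 73(y − 13) is a two-sided inverse to ψ, so every y ∈ ℤ_{78} has a preimage.
Thus ψ is bijective.
Since ψ is bijective, we find ψ⁻¹(63): we need 31x ≡ 63 − 13 ≡ 50 (mod 78). Using 31⁻¹ = 73: x ≡ 73·50 = 3650 = 46·78 + 62, so x = 62.
Check: ψ(62) = 31·62 + 13 = 1935 = 24·78 + 63 ≡ 63 (mod 78).

62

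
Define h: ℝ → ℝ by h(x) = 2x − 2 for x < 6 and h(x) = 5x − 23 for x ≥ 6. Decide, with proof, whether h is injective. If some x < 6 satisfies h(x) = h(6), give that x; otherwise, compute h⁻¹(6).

Both pieces are strictly increasing (slopes 2 and 5), so each is injective on its own interval.
The left piece maps (−∞, 6) onto (−∞, 10); the right piece maps [6, ∞) onto [7, ∞).
These images overlap. In particular h(6) = 7 (right piece), and solving 2x − 2 = 7 on the left piece gives x = 9/2 < 6.
So h(9/2) = h(6) with 9/2 ≠ 6, and h is not injective. This x = 9/2 is the requested value below 6.

9/2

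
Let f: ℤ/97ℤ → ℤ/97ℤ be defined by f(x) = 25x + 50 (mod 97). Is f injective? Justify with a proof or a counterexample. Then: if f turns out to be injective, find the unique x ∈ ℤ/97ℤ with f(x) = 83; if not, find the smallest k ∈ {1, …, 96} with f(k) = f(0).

Recall: f is injective if f(x_1) = f(x_2) implies x_1 = x_2.
Suppose f(x_1) = f(x_2) in ℤ/97ℤ. Then 25x_1 + 50 ≡ 25x_2 + 50 (mod 97), so 25(x_1 − x_2) ≡ 0 (mod 97).
Since gcd(25, 97) = 1, 25 is invertible modulo 97, hence x_1 − x_2 ≡ 0 (mod 97), i.e. x_1 = x_2.
So f is injective.
We now compute 25⁻¹ mod 97 explicitly. Euclid's algorithm: 97 = 3·25 + 22, 25 = 1·22 + 3, 22 = 7·3 + 1; back-substituting gives 1 = 66·25 − 17·97, so 25⁻¹ ≡ 66 (mod 97).
Since f is injective, we find f⁻¹(83): we need 25x ≡ 83 − 50 ≡ 33 (mod 97). Using 25⁻¹ = 66: x ≡ 66·33 = 2178 = 22·97 + 44, so x = 44.
Check: f(44) = 25·44 + 50 = 1150 = 11·97 + 83 ≡ 83 (mod 97).

44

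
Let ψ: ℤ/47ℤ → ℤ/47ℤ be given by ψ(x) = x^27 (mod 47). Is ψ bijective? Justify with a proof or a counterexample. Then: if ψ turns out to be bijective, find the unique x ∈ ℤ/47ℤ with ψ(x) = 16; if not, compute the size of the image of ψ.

2

Since 47 is prime, the nonzero elements of ℤ/47ℤ form a cyclic group of order 46.
As gcd(27, 46) = 1, raising to the 27th power is a bijection on this group: if a^27 ≡ b^27 then (ab^{−1})^27 = 1, and the only element of order dividing gcd(27, 46) = 1 is 1, so a = b.
With ψ(0) = 0 this makes ψ injective on all of ℤ/47ℤ, hence bijective (finite equal-size domain and codomain). In particular ψ is bijective.
Since ψ is bijective, we find the preimage of 16. The inverse of x ↦ x^27 on (ℤ/47ℤ)^× is x ↦ x^29, because 27·29 = 783 = 17·46 + 1 ≡ 1 (mod 46) and x^{46} = 1 for x ≠ 0 (Fermat). So ψ⁻¹(16) = 16^29 mod 47.
Repeated squaring mod 47: 16^1 ≡ 16, 16^2 ≡ 16² = 256 ≡ 21, 16^4 ≡ 21² = 441 ≡ 18, 16^8 ≡ 18² = 324 ≡ 42, 16^16 ≡ 42² = 1764 ≡ 25. Since 29 = 16 + 8 + 4 + 1, 16^29 ≡ 25·42·18·16: 25·42 = 1050 ≡ 16, then 16·18 = 288 ≡ 6, then 6·16 = 96 ≡ 2. So 16^29 ≡ 2 (mod 47).
Hence ψ⁻¹(16) = 2.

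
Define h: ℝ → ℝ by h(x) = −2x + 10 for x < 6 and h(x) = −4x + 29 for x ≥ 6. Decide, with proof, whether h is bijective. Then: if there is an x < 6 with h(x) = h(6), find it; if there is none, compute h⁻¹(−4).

5/2

Both pieces are strictly decreasing (slopes −2 and −4), so each is injective on its own interval.
The left piece maps (−∞, 6) onto (−2, ∞); the right piece maps [6, ∞) onto (−∞, 5].
These images overlap. In particular h(6) = 5 (right piece), and solving −2x + 10 = 5 on the left piece gives x = 5/2 < 6.
So h(5/2) = h(6) with 5/2 ≠ 6, and h is not injective, hence not bijective. This x = 5/2 is the requested value below 6.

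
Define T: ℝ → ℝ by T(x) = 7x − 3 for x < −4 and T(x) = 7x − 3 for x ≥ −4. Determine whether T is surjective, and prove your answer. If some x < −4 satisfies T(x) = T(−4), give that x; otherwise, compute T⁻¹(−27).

Both pieces are strictly increasing (slopes 7 and 7), so each is injective on its own interval.
The left piece maps (−∞, −4) onto (−∞, −31); the right piece maps [−4, ∞) onto [−31, ∞).
These images together cover ℝ, so T is surjective.
Because the two images are disjoint, no x < −4 has T(x) = T(−4), so we compute T⁻¹(−27): −27 lies in [−31, ∞), so solve 7x − 3 = −27: x = (−27 + 3)/7 = −24/7.

-24/7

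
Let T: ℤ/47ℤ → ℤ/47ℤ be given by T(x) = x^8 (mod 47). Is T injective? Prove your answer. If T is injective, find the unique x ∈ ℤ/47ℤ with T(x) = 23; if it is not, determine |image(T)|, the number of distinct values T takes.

24

T(23): Repeated squaring mod 47: 23^1 ≡ 23, 23^2 ≡ 23² = 529 ≡ 12, 23^4 ≡ 12² = 144 ≡ 3, 23^8 ≡ 3² = 9. So 23^8 ≡ 9 (mod 47).
T(24): Repeated squaring mod 47: 24^1 ≡ 24, 24^2 ≡ 24² = 576 ≡ 12, 24^4 ≡ 12² = 144 ≡ 3, 24^8 ≡ 3² = 9. So 24^8 ≡ 9 (mod 47).
So T(23) = T(24) = 9 while 23 ≠ 24, therefore T is not injective.
Since T is not injective, we determine |image(T)|. Computing x^8 mod 47 for each x (by repeated squaring, reducing mod 47 at every step), the values T(0), T(1), …, T(46) are: 0, 1, 21, 28, 18, 8, 24, 16, 2, 32, 27, 12, 34, 37, 7, 36, 42, 4, 14, 6, 3, 25, 17, 9, 9, 17, 25, 3, 6, 14, 4, 42, 36, 7, 37, 34, 12, 27, 32, 2, 16, 24, 8, 18, 28, 21, 1.
The distinct values are {0, 1, 2, 3, 4, 6, 7, 8, 9, 12, 14, 16, 17, 18, 21, 24, 25, 27, 28, 32, 34, 36, 37, 42}; there are 24 of them.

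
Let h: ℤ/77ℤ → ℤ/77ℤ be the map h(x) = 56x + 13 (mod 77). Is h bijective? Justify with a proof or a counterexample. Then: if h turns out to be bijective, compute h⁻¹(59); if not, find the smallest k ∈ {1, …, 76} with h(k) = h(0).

11

Recall: h is injective if h(s) = h(t) implies s = t.
We have gcd(56, 77) = 7 > 1. Taking s = 0 and t = 11: h(0) = 13 and h(11) = 56·11 + 13 = 629 ≡ 13 (mod 77).
So h(0) = h(11) while 0 ≠ 11, thus h is not injective, hence not bijective.
Since h is not bijective, we find the least positive k with h(k) = h(0): this means 56k ≡ 0 (mod 77), i.e. 77 ∣ 56k. Since gcd(56, 77) = 7, dividing through by 7 this holds exactly when 11 ∣ 8k, and as gcd(8, 11) = 1, exactly when 11 ∣ k.
The smallest positive such k is 11.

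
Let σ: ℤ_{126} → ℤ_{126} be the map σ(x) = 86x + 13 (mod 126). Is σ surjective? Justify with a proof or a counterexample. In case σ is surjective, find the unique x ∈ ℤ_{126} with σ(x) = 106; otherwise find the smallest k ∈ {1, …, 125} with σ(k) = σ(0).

Since gcd(86, 126) = 2, we have 86x ≡ 0 (mod 2) for all x, so σ(x) ≡ 1 (mod 2).
But 0 ≢ 1 (mod 2), so 0 ∈ ℤ_{126} has no preimage. So σ is not surjective.
Since σ is not surjective, we find the least positive k with σ(k) = σ(0): this means 86k ≡ 0 (mod 126), i.e. 126 ∣ 86k. Since gcd(86, 126) = 2, dividing through by 2 this holds exactly when 63 ∣ 43k, and as gcd(43, 63) = 1, exactly when 63 ∣ k.
The smallest positive such k is 63.

63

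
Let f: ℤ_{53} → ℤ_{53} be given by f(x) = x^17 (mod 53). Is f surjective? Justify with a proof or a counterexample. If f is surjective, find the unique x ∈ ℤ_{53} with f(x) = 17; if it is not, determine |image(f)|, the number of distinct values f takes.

43

Since 53 is prime, the nonzero elements of ℤ_{53} form a cyclic group of order 52.
As gcd(17, 52) = 1, raising to the 17th power is a bijection on this group: if x_1^17 ≡ x_2^17 then (x_1x_2^{−1})^17 = 1, and the only element of order dividing gcd(17, 52) = 1 is 1, so x_1 = x_2.
With f(0) = 0 this makes f injective on all of ℤ_{53}, hence bijective (finite equal-size domain and codomain). In particular f is surjective.
Since f is surjective, we find the preimage of 17. The inverse of x ↦ x^17 on (ℤ_{53})^× is x ↦ x^49, because 17·49 = 833 = 16·52 + 1 ≡ 1 (mod 52) and x^{52} = 1 for x ≠ 0 (Fermat). So f⁻¹(17) = 17^49 mod 53.
Repeated squaring mod 53: 17^1 ≡ 17, 17^2 ≡ 17² = 289 ≡ 24, 17^4 ≡ 24² = 576 ≡ 46, 17^8 ≡ 46² = 2116 ≡ 49, 17^16 ≡ 49² = 2401 ≡ 16, 17^32 ≡ 16² = 256 ≡ 44. Since 49 = 32 + 16 + 1, 17^49 ≡ 44·16·17: 44·16 = 704 ≡ 15, then 15·17 = 255 ≡ 43. So 17^49 ≡ 43 (mod 53).
Hence f⁻¹(17) = 43.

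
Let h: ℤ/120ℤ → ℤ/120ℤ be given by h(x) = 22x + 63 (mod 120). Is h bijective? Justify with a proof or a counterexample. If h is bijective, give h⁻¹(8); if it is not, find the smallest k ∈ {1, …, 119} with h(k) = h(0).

We have gcd(22, 120) = 2 > 1. Taking s = 0 and t = 60: h(0) = 63 and h(60) = 22·60 + 63 = 1383 ≡ 63 (mod 120).
So h(0) = h(60) while 0 ≠ 60, so h is not injective, hence not bijective.
Since h is not bijective, we find the least positive k with h(k) = h(0): this means 22k ≡ 0 (mod 120), i.e. 120 ∣ 22k. Since gcd(22, 120) = 2, dividing through by 2 this holds exactly when 60 ∣ 11k, and as gcd(11, 60) = 1, exactly when 60 ∣ k.
The smallest positive such k is 60.

60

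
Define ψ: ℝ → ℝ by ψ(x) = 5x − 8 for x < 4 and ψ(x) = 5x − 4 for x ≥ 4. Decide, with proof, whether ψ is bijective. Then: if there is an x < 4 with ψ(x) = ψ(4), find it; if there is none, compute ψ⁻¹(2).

Both pieces are strictly increasing (slopes 5 and 5), so each is injective on its own interval.
The left piece maps (−∞, 4) onto (−∞, 12); the right piece maps [4, ∞) onto [16, ∞).
The images leave a gap (12 has no preimage), so ψ is not surjective, hence not bijective.
Because the two images are disjoint, no x < 4 has ψ(x) = ψ(4), so we compute ψ⁻¹(2): 2 lies in (−∞, 12), so solve 5x − 8 = 2: x = (2 + 8)/5 = 2.

2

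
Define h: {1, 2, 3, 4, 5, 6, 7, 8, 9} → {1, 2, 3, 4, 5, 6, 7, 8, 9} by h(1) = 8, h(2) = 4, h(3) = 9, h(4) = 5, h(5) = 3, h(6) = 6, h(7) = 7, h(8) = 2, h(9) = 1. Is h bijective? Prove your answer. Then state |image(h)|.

9

The values 8, 4, 9, 5, 3, 6, 7, 2, 1 are a permutation of {1, 2, 3, 4, 5, 6, 7, 8, 9}: each element appears exactly once.
So h is injective and surjective, hence bijective.
The image of h is {1, 2, 3, 4, 5, 6, 7, 8, 9}, which has 9 elements.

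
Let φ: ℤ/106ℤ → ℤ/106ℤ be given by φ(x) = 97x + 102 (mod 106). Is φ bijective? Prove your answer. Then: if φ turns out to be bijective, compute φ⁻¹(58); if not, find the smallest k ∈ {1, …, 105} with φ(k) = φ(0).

Suppose φ(s) = φ(t) in ℤ/106ℤ. Then 97s + 102 ≡ 97t + 102 (mod 106), so 97(s − t) ≡ 0 (mod 106).
Since gcd(97, 106) = 1, 97 is invertible modulo 106, thus s − t ≡ 0 (mod 106), i.e. s = t.
We now compute 97⁻¹ mod 106 explicitly. Euclid's algorithm: 106 = 1·97 + 9, 97 = 10·9 + 7, 9 = 1·7 + 2, 7 = 3·2 + 1; back-substituting gives 1 = 47·97 − 43·106, so 97⁻¹ ≡ 47 (mod 106).
Then y ↦ 47(y − 102) is a two-sided inverse to φ, so every y ∈ ℤ/106ℤ has a preimage.
Thus φ is bijective.
Since φ is bijective, we compute φ⁻¹(58): solve 97x + 102 ≡ 58 (mod 106), i.e. 97x ≡ 62 (mod 106).
Multiplying by 97⁻¹ = 47 gives x ≡ 47·62 = 2914 = 27·106 + 52 ≡ 52 (mod 106).
Check: φ(52) = 97·52 + 102 = 5146 = 48·106 + 58 ≡ 58 (mod 106).

52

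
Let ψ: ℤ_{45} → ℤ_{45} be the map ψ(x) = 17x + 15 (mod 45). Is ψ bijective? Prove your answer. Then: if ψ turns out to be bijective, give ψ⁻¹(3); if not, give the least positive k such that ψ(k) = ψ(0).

Recall that ψ is injective if ψ(x_1) = ψ(x_2) implies x_1 = x_2.
Suppose ψ(x_1) = ψ(x_2) in ℤ_{45}. Then 17x_1 + 15 ≡ 17x_2 + 15 (mod 45), thus 17(x_1 − x_2) ≡ 0 (mod 45).
Since gcd(17, 45) = 1, 17 is invertible modulo 45, so x_1 − x_2 ≡ 0 (mod 45), i.e. x_1 = x_2.
We now compute 17⁻¹ mod 45 explicitly. Euclid's algorithm: 45 = 2·17 + 11, 17 = 1·11 + 6, 11 = 1·6 + 5, 6 = 1·5 + 1; back-substituting gives 1 = 8·17 − 3·45, so 17⁻¹ ≡ 8 (mod 45).
Then y ↦ 8(y − 15) is a two-sided inverse to ψ, so every y ∈ ℤ_{45} has a preimage.
So ψ is bijective.
Since ψ is bijective, we compute ψ⁻¹(3): solve 17x + 15 ≡ 3 (mod 45), i.e. 17x ≡ 33 (mod 45).
Multiplying by 17⁻¹ = 8 gives x ≡ 8·33 = 264 = 5·45 + 39 ≡ 39 (mod 45).
Check: ψ(39) = 17·39 + 15 = 678 = 15·45 + 3 ≡ 3 (mod 45).

39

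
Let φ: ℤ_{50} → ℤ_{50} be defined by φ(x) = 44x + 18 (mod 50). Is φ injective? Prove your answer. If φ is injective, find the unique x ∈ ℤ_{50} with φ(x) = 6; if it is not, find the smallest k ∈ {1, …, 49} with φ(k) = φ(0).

We have gcd(44, 50) = 2 > 1. Taking s = 0 and t = 25: φ(0) = 18 and φ(25) = 44·25 + 18 = 1118 ≡ 18 (mod 50).
So φ(0) = φ(25) while 0 ≠ 25, so φ is not injective.
Since φ is not injective, we find the least positive k with φ(k) = φ(0): this means 44k ≡ 0 (mod 50), i.e. 50 ∣ 44k. Since gcd(44, 50) = 2, dividing through by 2 this holds exactly when 25 ∣ 22k, and as gcd(22, 25) = 1, exactly when 25 ∣ k.
The smallest positive such k is 25.

25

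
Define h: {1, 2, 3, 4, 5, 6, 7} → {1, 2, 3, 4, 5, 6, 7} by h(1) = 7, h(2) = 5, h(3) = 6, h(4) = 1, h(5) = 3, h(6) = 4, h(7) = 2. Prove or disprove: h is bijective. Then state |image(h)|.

7

The values 7, 5, 6, 1, 3, 4, 2 are a permutation of {1, 2, 3, 4, 5, 6, 7}: each element appears exactly once.
So h is injective and surjective, hence bijective.
The image of h is {1, 2, 3, 4, 5, 6, 7}, which has 7 elements.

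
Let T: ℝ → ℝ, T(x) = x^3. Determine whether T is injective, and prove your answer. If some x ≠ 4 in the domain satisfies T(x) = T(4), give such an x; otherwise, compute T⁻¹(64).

4

On ℝ, x ↦ x^3 is strictly increasing (since 3 is odd), so T(s) = T(t) forces s = t. Hence T is injective.
Since x ↦ x^3 is strictly increasing on ℝ, it is injective there, so no x ≠ 4 in the domain has T(x) = T(4). We therefore compute T⁻¹(64) = 64^{1/3} = 4 (indeed 4^3 = 64).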